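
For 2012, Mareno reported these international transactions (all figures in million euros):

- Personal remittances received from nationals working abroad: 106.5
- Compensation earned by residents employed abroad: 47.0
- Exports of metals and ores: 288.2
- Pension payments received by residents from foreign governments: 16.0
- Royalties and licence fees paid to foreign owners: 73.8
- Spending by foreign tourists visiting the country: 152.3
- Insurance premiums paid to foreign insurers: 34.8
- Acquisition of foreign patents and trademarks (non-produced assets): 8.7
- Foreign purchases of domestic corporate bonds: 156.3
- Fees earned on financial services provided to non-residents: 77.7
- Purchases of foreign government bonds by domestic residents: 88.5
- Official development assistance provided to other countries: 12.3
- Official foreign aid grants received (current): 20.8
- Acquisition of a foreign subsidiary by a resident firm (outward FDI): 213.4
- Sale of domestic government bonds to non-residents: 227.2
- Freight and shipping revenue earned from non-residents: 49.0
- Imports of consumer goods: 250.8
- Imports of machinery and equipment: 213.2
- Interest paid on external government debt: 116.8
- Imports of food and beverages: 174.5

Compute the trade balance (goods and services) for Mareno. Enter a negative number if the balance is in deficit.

-179.9

Goods: -213.2 - 250.8 - 174.5 + 288.2 = -350.3
Services: -73.8 + 77.7 + 49.0 + 152.3 - 34.8 = 170.4
Trade balance = -350.3 + 170.4 = -179.9
(Excluded from the trade balance — secondary income: personal remittances received from nationals working abroad 106.5, pension payments received by residents from foreign governments 16.0, official development assistance provided to other countries 12.3, official foreign aid grants received (current) 20.8; primary income: compensation earned by residents employed abroad 47.0, interest paid on external government debt 116.8; capital account: acquisition of foreign patents and trademarks (non-produced assets) 8.7; financial account: foreign purchases of domestic corporate bonds 156.3, purchases of foreign government bonds by domestic residents 88.5, acquisition of a foreign subsidiary by a resident firm (outward FDI) 213.4, sale of domestic government bonds to non-residents 227.2.)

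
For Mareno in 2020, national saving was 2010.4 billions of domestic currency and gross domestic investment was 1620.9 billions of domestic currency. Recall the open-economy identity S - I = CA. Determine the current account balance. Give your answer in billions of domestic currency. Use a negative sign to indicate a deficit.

389.5

CA = S - I = 2010.4 - 1620.9 = 389.5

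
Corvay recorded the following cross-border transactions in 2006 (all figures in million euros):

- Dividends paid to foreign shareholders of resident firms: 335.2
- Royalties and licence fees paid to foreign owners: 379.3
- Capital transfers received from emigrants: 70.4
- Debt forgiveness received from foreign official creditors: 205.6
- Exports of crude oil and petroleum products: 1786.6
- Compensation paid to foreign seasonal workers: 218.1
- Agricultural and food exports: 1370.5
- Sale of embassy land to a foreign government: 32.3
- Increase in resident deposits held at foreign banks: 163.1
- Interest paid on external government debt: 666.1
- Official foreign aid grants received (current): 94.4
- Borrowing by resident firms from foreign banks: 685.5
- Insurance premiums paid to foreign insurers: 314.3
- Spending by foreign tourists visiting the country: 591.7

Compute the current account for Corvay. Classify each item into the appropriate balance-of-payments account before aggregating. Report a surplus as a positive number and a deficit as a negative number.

Goods: 1370.5 + 1786.6 = 3157.1
Services: -314.3 - 379.3 + 591.7 = -101.9
Primary income: -666.1 - 218.1 - 335.2 = -1219.4
Secondary income: 94.4
Current account = 3157.1 + (-101.9) + (-1219.4) + 94.4 = 1930.2
(Excluded from the current account — capital account: capital transfers received from emigrants 70.4, debt forgiveness received from foreign official creditors 205.6, sale of embassy land to a foreign government 32.3; financial account: increase in resident deposits held at foreign banks 163.1, borrowing by resident firms from foreign banks 685.5.)

1930.2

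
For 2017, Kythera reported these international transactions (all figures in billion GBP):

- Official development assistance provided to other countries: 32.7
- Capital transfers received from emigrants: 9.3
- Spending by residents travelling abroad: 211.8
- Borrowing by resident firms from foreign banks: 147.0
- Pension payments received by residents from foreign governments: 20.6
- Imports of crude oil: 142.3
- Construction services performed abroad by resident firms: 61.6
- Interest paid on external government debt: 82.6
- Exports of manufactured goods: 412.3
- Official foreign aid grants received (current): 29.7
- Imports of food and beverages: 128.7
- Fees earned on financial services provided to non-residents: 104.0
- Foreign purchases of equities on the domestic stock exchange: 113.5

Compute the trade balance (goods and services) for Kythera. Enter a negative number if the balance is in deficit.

95.1

Goods: -142.3 + 412.3 - 128.7 = 141.3
Services: 61.6 - 211.8 + 104.0 = -46.2
Trade balance = 141.3 + (-46.2) = 95.1
(Excluded from the trade balance — secondary income: official development assistance provided to other countries 32.7, pension payments received by residents from foreign governments 20.6, official foreign aid grants received (current) 29.7; capital account: capital transfers received from emigrants 9.3; financial account: borrowing by resident firms from foreign banks 147.0, foreign purchases of equities on the domestic stock exchange 113.5; primary income: interest paid on external government debt 82.6.)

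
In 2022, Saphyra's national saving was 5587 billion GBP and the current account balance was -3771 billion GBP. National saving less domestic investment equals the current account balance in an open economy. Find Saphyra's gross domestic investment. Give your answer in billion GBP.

I = S - CA = 5587 - (-3771) = 9358

9358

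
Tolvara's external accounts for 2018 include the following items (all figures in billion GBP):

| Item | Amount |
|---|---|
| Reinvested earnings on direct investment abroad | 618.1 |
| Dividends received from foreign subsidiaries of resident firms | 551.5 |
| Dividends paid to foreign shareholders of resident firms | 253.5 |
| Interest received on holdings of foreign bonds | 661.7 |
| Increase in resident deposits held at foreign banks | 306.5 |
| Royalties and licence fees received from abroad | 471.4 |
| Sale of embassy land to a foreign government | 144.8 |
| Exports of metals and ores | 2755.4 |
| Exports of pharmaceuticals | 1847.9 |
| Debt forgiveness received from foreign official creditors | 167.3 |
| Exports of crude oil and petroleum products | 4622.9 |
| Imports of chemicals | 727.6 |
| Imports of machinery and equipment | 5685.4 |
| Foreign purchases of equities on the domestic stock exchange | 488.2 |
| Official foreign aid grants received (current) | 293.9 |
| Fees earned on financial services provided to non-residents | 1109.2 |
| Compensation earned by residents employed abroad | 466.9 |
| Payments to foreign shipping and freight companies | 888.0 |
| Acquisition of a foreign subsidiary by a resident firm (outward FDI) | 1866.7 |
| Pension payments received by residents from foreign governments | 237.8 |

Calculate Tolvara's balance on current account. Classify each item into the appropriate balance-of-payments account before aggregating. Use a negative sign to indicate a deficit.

Goods: 4622.9 + 2755.4 + 1847.9 - 727.6 - 5685.4 = 2813.2
Services: -888.0 + 1109.2 + 471.4 = 692.6
Primary income: 466.9 - 253.5 + 661.7 + 618.1 + 551.5 = 2044.7
Secondary income: 237.8 + 293.9 = 531.7
Current account = 2813.2 + 692.6 + 2044.7 + 531.7 = 6082.2
(Excluded from the current account — financial account: increase in resident deposits held at foreign banks 306.5, foreign purchases of equities on the domestic stock exchange 488.2, acquisition of a foreign subsidiary by a resident firm (outward FDI) 1866.7; capital account: sale of embassy land to a foreign government 144.8, debt forgiveness received from foreign official creditors 167.3.)

6082.2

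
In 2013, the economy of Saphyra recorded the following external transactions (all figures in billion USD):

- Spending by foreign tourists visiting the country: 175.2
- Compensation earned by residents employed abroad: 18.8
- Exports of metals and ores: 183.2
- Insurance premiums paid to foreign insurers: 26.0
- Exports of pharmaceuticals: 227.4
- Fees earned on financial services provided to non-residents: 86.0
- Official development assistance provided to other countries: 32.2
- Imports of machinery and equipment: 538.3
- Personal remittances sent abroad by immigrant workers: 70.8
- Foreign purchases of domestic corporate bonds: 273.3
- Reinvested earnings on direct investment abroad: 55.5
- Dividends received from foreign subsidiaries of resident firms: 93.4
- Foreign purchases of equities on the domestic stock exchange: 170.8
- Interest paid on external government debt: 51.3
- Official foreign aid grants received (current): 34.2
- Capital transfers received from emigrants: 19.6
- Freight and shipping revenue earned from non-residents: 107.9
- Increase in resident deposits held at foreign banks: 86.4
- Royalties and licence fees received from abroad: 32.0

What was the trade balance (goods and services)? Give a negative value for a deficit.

247.4

Goods: 227.4 + 183.2 - 538.3 = -127.7
Services: 86.0 + 32.0 + 175.2 - 26.0 + 107.9 = 375.1
Trade balance = -127.7 + 375.1 = 247.4
(Excluded from the trade balance — primary income: compensation earned by residents employed abroad 18.8, reinvested earnings on direct investment abroad 55.5, dividends received from foreign subsidiaries of resident firms 93.4, interest paid on external government debt 51.3; secondary income: official development assistance provided to other countries 32.2, personal remittances sent abroad by immigrant workers 70.8, official foreign aid grants received (current) 34.2; financial account: foreign purchases of domestic corporate bonds 273.3, foreign purchases of equities on the domestic stock exchange 170.8, increase in resident deposits held at foreign banks 86.4; capital account: capital transfers received from emigrants 19.6.)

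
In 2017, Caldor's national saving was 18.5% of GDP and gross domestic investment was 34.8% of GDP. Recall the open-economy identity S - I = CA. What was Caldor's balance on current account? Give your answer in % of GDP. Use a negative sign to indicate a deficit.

CA = S - I = 18.5 - 34.8 = -16.3

-16.3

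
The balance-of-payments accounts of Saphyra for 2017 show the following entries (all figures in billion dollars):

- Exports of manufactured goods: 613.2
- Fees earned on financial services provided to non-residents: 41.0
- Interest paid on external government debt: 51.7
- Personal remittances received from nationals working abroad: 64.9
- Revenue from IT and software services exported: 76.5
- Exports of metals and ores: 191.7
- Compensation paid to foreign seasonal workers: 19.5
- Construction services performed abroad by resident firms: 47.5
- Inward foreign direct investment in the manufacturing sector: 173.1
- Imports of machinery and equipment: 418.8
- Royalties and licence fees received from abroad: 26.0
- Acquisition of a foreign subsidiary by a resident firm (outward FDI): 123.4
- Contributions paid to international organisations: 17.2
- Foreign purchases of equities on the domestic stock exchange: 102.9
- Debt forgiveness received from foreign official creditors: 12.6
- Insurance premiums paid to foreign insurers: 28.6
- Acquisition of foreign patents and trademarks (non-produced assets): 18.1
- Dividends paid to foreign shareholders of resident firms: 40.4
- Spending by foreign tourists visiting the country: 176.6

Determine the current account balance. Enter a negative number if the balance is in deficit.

661.2

Goods: 191.7 - 418.8 + 613.2 = 386.1
Services: -28.6 + 41.0 + 76.5 + 176.6 + 26.0 + 47.5 = 339.0
Primary income: -40.4 - 51.7 - 19.5 = -111.6
Secondary income: -17.2 + 64.9 = 47.7
Current account = 386.1 + 339.0 + (-111.6) + 47.7 = 661.2
(Excluded from the current account — financial account: inward foreign direct investment in the manufacturing sector 173.1, acquisition of a foreign subsidiary by a resident firm (outward FDI) 123.4, foreign purchases of equities on the domestic stock exchange 102.9; capital account: debt forgiveness received from foreign official creditors 12.6, acquisition of foreign patents and trademarks (non-produced assets) 18.1.)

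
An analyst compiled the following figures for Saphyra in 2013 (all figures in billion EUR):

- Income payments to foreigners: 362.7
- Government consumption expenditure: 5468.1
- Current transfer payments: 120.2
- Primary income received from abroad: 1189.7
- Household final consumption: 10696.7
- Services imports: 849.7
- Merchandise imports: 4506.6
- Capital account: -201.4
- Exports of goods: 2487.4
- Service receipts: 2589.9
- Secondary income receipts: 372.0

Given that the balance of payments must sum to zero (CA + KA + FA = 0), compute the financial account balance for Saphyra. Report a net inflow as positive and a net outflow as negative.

-598.4

Goods balance = 2487.4 - 4506.6 = -2019.2
Services balance = 2589.9 - 849.7 = 1740.2
Trade balance (goods + services) = -2019.2 + 1740.2 = -279.0
Net primary income = 1189.7 - 362.7 = 827.0
Net secondary income = 372.0 - 120.2 = 251.8
Current account = -279.0 + 827.0 + 251.8 = 799.8
Financial account = -(799.8 + (-201.4)) = -598.4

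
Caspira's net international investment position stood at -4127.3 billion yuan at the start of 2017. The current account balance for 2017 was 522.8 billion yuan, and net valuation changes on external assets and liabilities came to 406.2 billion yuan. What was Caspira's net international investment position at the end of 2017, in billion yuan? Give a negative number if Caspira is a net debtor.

Change in NIIP = current account + net valuation change = 522.8 + 406.2 = 929.0
End-of-year NIIP = -4127.3 + 929.0 = -3198.3

-3198.3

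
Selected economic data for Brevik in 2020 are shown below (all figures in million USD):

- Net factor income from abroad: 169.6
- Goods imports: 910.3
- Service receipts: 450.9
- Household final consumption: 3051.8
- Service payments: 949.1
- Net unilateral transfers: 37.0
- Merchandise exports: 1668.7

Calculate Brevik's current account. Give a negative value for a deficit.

466.8

Goods balance = 1668.7 - 910.3 = 758.4
Services balance = 450.9 - 949.1 = -498.2
Trade balance (goods + services) = 758.4 + (-498.2) = 260.2
Net primary income = 169.6
Net secondary income = 37.0
Current account = 260.2 + 169.6 + 37.0 = 466.8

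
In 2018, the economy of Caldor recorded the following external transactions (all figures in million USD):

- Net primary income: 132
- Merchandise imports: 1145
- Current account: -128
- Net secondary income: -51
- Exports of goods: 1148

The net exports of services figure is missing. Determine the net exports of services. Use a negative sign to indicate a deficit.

Current account = goods balance + services balance + net primary income + net secondary income
Sum of the known components = 84
Net exports of services = CA - (known components) = -128 - 84 = -212

-212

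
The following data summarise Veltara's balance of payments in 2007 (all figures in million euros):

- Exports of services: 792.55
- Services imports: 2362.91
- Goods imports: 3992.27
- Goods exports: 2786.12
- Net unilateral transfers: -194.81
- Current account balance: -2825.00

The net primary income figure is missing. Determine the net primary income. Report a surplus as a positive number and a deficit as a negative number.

146.32

Current account = goods balance + services balance + net primary income + net secondary income
Sum of the known components = -2971.32
Net primary income = CA - (known components) = -2825.00 - (-2971.32) = 146.32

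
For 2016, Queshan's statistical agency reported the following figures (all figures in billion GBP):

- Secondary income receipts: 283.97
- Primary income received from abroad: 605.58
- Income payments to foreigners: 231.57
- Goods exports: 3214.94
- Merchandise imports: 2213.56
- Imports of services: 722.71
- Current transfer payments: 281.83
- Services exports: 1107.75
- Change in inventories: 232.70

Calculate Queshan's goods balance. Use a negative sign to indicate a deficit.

1001.38

Goods balance = 3214.94 - 2213.56 = 1001.38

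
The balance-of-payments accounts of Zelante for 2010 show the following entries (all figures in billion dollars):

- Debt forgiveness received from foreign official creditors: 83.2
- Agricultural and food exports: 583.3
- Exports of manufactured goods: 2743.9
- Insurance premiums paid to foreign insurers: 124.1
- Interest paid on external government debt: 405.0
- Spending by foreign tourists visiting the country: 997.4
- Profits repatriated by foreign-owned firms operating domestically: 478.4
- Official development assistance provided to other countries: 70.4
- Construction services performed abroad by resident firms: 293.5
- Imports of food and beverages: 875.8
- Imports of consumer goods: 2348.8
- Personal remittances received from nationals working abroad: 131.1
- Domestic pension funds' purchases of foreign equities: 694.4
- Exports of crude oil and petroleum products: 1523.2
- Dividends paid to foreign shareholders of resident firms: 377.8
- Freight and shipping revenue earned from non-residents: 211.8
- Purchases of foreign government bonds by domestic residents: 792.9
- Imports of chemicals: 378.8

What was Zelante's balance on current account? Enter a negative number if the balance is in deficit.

Goods: -875.8 + 583.3 + 1523.2 - 2348.8 + 2743.9 - 378.8 = 1247.0
Services: 211.8 - 124.1 + 293.5 + 997.4 = 1378.6
Primary income: -478.4 - 405.0 - 377.8 = -1261.2
Secondary income: -70.4 + 131.1 = 60.7
Current account = 1247.0 + 1378.6 + (-1261.2) + 60.7 = 1425.1
(Excluded from the current account — capital account: debt forgiveness received from foreign official creditors 83.2; financial account: domestic pension funds' purchases of foreign equities 694.4, purchases of foreign government bonds by domestic residents 792.9.)

1425.1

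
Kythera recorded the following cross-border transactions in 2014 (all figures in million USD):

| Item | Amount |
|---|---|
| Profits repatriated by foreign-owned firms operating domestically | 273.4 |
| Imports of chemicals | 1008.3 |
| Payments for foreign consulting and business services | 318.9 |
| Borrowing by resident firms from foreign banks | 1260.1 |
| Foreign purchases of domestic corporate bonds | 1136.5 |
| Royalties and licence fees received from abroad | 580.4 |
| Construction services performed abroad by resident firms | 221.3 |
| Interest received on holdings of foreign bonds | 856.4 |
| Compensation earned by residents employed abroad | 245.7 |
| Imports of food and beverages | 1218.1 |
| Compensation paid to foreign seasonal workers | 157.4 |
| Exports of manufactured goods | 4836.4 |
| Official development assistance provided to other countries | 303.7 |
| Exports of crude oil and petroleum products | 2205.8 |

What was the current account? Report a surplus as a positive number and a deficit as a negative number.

5666.2

Goods: -1008.3 - 1218.1 + 4836.4 + 2205.8 = 4815.8
Services: 221.3 - 318.9 + 580.4 = 482.8
Primary income: 245.7 + 856.4 - 157.4 - 273.4 = 671.3
Secondary income: -303.7
Current account = 4815.8 + 482.8 + 671.3 + (-303.7) = 5666.2
(Excluded from the current account — financial account: borrowing by resident firms from foreign banks 1260.1, foreign purchases of domestic corporate bonds 1136.5.)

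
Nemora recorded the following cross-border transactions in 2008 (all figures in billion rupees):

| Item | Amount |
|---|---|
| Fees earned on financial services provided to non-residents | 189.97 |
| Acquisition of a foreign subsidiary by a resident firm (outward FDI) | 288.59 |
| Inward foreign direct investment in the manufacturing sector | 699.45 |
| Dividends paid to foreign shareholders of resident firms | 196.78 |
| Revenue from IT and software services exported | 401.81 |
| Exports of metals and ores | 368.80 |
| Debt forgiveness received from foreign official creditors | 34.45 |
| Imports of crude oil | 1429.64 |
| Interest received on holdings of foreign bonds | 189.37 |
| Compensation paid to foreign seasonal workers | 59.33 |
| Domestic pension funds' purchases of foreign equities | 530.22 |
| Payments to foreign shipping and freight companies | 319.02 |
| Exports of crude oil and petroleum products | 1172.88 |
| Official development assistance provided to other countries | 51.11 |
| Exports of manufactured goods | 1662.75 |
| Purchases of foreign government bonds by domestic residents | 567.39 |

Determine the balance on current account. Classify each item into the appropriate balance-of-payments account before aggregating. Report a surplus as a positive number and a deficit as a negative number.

1929.70

Goods: 1662.75 - 1429.64 + 1172.88 + 368.80 = 1774.79
Services: 189.97 + 401.81 - 319.02 = 272.76
Primary income: -59.33 + 189.37 - 196.78 = -66.74
Secondary income: -51.11
Current account = 1774.79 + 272.76 + (-66.74) + (-51.11) = 1929.70
(Excluded from the current account — financial account: acquisition of a foreign subsidiary by a resident firm (outward FDI) 288.59, inward foreign direct investment in the manufacturing sector 699.45, domestic pension funds' purchases of foreign equities 530.22, purchases of foreign government bonds by domestic residents 567.39; capital account: debt forgiveness received from foreign official creditors 34.45.)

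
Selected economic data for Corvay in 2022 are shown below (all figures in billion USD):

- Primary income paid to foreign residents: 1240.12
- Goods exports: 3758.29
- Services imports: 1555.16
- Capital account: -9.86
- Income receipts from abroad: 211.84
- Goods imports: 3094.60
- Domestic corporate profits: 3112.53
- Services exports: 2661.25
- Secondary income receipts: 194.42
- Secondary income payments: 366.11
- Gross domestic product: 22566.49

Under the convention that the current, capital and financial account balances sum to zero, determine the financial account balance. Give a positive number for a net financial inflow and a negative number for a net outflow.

-559.95

Goods balance = 3758.29 - 3094.60 = 663.69
Services balance = 2661.25 - 1555.16 = 1106.09
Trade balance (goods + services) = 663.69 + 1106.09 = 1769.78
Net primary income = 211.84 - 1240.12 = -1028.28
Net secondary income = 194.42 - 366.11 = -171.69
Current account = 1769.78 + (-1028.28) + (-171.69) = 569.81
Financial account = -(569.81 + (-9.86)) = -559.95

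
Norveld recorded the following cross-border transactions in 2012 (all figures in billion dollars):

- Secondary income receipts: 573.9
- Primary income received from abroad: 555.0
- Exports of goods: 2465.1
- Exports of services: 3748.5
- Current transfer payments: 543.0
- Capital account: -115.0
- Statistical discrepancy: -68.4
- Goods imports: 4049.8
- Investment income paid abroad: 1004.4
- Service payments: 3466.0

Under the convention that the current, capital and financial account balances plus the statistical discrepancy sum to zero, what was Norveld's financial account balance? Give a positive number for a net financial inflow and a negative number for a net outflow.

Goods balance = 2465.1 - 4049.8 = -1584.7
Services balance = 3748.5 - 3466.0 = 282.5
Trade balance (goods + services) = -1584.7 + 282.5 = -1302.2
Net primary income = 555.0 - 1004.4 = -449.4
Net secondary income = 573.9 - 543.0 = 30.9
Current account = -1302.2 + (-449.4) + 30.9 = -1720.7
Financial account = -(-1720.7 + (-115.0) + (-68.4)) = 1904.1

1904.1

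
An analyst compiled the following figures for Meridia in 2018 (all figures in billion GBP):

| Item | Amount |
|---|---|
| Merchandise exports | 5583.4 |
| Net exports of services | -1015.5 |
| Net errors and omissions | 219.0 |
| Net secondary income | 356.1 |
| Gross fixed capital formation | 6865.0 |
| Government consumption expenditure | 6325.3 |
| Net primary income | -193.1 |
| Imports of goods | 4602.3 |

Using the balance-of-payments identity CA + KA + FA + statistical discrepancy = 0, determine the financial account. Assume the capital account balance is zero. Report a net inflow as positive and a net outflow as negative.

-347.6

Goods balance = 5583.4 - 4602.3 = 981.1
Services balance = -1015.5
Trade balance (goods + services) = 981.1 + (-1015.5) = -34.4
Net primary income = -193.1
Net secondary income = 356.1
Current account = -34.4 + (-193.1) + 356.1 = 128.6
Financial account = -(128.6 + 219.0) = -347.6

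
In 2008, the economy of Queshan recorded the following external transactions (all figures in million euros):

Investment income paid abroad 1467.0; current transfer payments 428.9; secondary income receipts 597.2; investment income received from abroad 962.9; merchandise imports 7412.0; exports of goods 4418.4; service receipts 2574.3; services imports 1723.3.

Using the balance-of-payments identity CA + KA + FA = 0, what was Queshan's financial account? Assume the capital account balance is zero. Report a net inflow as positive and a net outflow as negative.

Goods balance = 4418.4 - 7412.0 = -2993.6
Services balance = 2574.3 - 1723.3 = 851.0
Trade balance (goods + services) = -2993.6 + 851.0 = -2142.6
Net primary income = 962.9 - 1467.0 = -504.1
Net secondary income = 597.2 - 428.9 = 168.3
Current account = -2142.6 + (-504.1) + 168.3 = -2478.4
Financial account = -(-2478.4) = 2478.4

2478.4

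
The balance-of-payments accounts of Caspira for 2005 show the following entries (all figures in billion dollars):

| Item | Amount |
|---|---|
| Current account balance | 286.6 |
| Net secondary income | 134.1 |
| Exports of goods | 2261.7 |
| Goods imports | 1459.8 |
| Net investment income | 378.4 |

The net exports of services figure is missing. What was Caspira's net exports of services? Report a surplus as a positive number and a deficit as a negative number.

Current account = goods balance + services balance + net primary income + net secondary income
Sum of the known components = 1314.4
Net exports of services = CA - (known components) = 286.6 - 1314.4 = -1027.8

-1027.8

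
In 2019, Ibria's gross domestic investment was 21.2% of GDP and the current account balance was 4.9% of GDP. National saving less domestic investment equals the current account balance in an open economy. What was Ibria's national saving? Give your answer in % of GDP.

S - I = CA (net lending to the rest of the world).
S = I + CA = 21.2 + 4.9 = 26.1

26.1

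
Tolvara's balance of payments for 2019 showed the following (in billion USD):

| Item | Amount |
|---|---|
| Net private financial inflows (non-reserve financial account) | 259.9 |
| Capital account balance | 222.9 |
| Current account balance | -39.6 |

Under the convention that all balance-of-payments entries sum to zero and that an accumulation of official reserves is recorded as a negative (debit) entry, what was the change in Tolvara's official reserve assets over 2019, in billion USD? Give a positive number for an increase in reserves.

Official reserve transactions balance = -((-39.6) + 222.9 + 259.9) = -443.2
An accumulation of reserves is recorded as a debit (negative entry), so the change in the stock of reserves is the negative of that balance.
Change in official reserves = -(-443.2) = 443.2

443.2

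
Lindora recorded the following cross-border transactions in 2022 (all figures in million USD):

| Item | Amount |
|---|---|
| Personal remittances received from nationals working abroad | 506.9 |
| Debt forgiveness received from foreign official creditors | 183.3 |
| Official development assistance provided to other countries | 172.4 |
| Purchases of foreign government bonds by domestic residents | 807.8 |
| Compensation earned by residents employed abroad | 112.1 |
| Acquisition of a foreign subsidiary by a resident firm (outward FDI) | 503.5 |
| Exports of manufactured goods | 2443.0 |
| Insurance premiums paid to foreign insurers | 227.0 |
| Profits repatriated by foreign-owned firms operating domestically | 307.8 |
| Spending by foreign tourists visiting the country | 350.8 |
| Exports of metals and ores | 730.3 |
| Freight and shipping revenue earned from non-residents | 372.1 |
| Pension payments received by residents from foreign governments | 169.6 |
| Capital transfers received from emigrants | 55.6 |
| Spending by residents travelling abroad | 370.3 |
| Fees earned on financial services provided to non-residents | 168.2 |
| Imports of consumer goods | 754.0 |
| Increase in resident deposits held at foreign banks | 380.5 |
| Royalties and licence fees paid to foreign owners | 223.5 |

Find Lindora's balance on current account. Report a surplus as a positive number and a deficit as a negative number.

Goods: 730.3 - 754.0 + 2443.0 = 2419.3
Services: -227.0 + 372.1 + 350.8 - 223.5 + 168.2 - 370.3 = 70.3
Primary income: 112.1 - 307.8 = -195.7
Secondary income: -172.4 + 506.9 + 169.6 = 504.1
Current account = 2419.3 + 70.3 + (-195.7) + 504.1 = 2798.0
(Excluded from the current account — capital account: debt forgiveness received from foreign official creditors 183.3, capital transfers received from emigrants 55.6; financial account: purchases of foreign government bonds by domestic residents 807.8, acquisition of a foreign subsidiary by a resident firm (outward FDI) 503.5, increase in resident deposits held at foreign banks 380.5.)

2798.0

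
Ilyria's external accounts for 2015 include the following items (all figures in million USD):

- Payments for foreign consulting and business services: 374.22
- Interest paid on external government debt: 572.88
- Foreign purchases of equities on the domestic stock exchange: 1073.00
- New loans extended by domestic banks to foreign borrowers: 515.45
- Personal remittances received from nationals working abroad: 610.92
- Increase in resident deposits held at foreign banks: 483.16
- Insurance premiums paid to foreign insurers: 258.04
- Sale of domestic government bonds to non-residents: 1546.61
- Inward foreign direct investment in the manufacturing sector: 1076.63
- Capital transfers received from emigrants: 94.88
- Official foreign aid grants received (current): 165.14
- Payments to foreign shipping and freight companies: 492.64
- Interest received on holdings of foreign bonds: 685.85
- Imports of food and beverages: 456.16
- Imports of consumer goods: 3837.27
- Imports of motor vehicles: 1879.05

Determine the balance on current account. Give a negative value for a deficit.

Goods: -1879.05 - 3837.27 - 456.16 = -6172.48
Services: -492.64 - 374.22 - 258.04 = -1124.90
Primary income: 685.85 - 572.88 = 112.97
Secondary income: 165.14 + 610.92 = 776.06
Current account = (-6172.48) + (-1124.90) + 112.97 + 776.06 = -6408.35
(Excluded from the current account — financial account: foreign purchases of equities on the domestic stock exchange 1073.00, new loans extended by domestic banks to foreign borrowers 515.45, increase in resident deposits held at foreign banks 483.16, sale of domestic government bonds to non-residents 1546.61, inward foreign direct investment in the manufacturing sector 1076.63; capital account: capital transfers received from emigrants 94.88.)

-6408.35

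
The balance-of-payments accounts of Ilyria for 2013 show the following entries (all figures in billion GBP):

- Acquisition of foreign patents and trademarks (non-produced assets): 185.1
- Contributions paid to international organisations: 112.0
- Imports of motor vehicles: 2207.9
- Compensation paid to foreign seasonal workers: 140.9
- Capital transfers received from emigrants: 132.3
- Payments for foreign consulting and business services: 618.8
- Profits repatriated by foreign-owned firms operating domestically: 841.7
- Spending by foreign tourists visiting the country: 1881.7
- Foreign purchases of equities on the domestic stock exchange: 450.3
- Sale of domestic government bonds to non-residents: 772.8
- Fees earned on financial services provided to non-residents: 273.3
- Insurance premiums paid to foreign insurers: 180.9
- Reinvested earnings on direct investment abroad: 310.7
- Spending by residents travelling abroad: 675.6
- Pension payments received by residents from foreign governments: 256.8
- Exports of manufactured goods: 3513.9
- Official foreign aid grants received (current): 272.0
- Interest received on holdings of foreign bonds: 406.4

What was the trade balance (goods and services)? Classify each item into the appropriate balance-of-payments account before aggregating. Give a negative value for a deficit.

Goods: 3513.9 - 2207.9 = 1306.0
Services: -675.6 - 618.8 - 180.9 + 1881.7 + 273.3 = 679.7
Trade balance = 1306.0 + 679.7 = 1985.7
(Excluded from the trade balance — capital account: acquisition of foreign patents and trademarks (non-produced assets) 185.1, capital transfers received from emigrants 132.3; secondary income: contributions paid to international organisations 112.0, pension payments received by residents from foreign governments 256.8, official foreign aid grants received (current) 272.0; primary income: compensation paid to foreign seasonal workers 140.9, profits repatriated by foreign-owned firms operating domestically 841.7, reinvested earnings on direct investment abroad 310.7, interest received on holdings of foreign bonds 406.4; financial account: foreign purchases of equities on the domestic stock exchange 450.3, sale of domestic government bonds to non-residents 772.8.)

1985.7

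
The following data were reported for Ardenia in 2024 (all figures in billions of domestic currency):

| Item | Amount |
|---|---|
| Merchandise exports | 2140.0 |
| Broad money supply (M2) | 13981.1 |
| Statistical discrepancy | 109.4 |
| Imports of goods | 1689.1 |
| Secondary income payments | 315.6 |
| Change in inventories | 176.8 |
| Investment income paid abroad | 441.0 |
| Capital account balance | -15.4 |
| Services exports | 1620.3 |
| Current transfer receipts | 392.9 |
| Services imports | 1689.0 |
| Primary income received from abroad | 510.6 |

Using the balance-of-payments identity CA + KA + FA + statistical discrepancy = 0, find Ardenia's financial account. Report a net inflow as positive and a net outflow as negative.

Goods balance = 2140.0 - 1689.1 = 450.9
Services balance = 1620.3 - 1689.0 = -68.7
Trade balance (goods + services) = 450.9 + (-68.7) = 382.2
Net primary income = 510.6 - 441.0 = 69.6
Net secondary income = 392.9 - 315.6 = 77.3
Current account = 382.2 + 69.6 + 77.3 = 529.1
Financial account = -(529.1 + (-15.4) + 109.4) = -623.1

-623.1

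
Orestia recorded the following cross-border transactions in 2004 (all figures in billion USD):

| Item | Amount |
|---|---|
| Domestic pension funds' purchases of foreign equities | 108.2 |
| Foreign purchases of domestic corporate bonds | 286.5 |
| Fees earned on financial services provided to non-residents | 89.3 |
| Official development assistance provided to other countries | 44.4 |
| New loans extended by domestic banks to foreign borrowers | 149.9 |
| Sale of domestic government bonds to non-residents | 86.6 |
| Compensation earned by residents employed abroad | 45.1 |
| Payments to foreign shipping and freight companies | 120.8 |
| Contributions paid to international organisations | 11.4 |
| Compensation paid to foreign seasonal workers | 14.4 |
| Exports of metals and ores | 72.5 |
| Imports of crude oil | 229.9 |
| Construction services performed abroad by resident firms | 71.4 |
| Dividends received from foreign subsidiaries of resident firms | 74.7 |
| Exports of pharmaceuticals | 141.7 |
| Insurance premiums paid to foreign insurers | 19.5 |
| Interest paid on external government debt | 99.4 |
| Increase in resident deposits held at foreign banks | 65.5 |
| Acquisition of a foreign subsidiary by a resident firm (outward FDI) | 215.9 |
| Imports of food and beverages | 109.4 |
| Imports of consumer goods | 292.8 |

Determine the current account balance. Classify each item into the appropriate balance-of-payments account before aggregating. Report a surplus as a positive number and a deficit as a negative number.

-447.3

Goods: -292.8 + 141.7 - 229.9 + 72.5 - 109.4 = -417.9
Services: -120.8 + 71.4 + 89.3 - 19.5 = 20.4
Primary income: 45.1 + 74.7 - 99.4 - 14.4 = 6.0
Secondary income: -44.4 - 11.4 = -55.8
Current account = (-417.9) + 20.4 + 6.0 + (-55.8) = -447.3
(Excluded from the current account — financial account: domestic pension funds' purchases of foreign equities 108.2, foreign purchases of domestic corporate bonds 286.5, new loans extended by domestic banks to foreign borrowers 149.9, sale of domestic government bonds to non-residents 86.6, increase in resident deposits held at foreign banks 65.5, acquisition of a foreign subsidiary by a resident firm (outward FDI) 215.9.)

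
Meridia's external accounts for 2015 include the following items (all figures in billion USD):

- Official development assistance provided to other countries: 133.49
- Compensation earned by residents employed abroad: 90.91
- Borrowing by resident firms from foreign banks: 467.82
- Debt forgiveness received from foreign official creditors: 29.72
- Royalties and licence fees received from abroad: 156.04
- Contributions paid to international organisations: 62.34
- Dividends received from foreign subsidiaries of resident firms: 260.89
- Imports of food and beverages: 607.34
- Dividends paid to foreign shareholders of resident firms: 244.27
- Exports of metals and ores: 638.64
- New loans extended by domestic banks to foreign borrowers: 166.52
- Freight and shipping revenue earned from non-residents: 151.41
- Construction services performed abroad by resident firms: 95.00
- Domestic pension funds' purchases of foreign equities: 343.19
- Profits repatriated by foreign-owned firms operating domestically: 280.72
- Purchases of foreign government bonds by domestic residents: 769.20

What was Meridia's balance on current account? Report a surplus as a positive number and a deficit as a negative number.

64.73

Goods: -607.34 + 638.64 = 31.30
Services: 151.41 + 95.00 + 156.04 = 402.45
Primary income: 260.89 - 244.27 + 90.91 - 280.72 = -173.19
Secondary income: -62.34 - 133.49 = -195.83
Current account = 31.30 + 402.45 + (-173.19) + (-195.83) = 64.73
(Excluded from the current account — financial account: borrowing by resident firms from foreign banks 467.82, new loans extended by domestic banks to foreign borrowers 166.52, domestic pension funds' purchases of foreign equities 343.19, purchases of foreign government bonds by domestic residents 769.20; capital account: debt forgiveness received from foreign official creditors 29.72.)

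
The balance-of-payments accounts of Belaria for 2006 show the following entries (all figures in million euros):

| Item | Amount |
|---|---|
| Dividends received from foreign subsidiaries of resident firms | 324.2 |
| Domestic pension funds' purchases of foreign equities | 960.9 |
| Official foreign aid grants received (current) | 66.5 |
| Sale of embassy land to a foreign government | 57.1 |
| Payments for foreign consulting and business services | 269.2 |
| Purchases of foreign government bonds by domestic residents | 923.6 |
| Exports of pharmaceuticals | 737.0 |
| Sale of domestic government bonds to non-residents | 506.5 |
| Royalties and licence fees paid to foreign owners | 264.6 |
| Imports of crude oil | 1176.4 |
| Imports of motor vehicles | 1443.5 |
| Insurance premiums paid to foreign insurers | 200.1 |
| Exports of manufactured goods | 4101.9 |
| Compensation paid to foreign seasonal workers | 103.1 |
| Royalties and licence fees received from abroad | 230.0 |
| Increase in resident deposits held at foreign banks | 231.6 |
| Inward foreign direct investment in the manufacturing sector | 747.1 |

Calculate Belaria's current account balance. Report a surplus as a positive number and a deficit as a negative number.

Goods: -1443.5 - 1176.4 + 4101.9 + 737.0 = 2219.0
Services: 230.0 - 264.6 - 200.1 - 269.2 = -503.9
Primary income: -103.1 + 324.2 = 221.1
Secondary income: 66.5
Current account = 2219.0 + (-503.9) + 221.1 + 66.5 = 2002.7
(Excluded from the current account — financial account: domestic pension funds' purchases of foreign equities 960.9, purchases of foreign government bonds by domestic residents 923.6, sale of domestic government bonds to non-residents 506.5, increase in resident deposits held at foreign banks 231.6, inward foreign direct investment in the manufacturing sector 747.1; capital account: sale of embassy land to a foreign government 57.1.)

2002.7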